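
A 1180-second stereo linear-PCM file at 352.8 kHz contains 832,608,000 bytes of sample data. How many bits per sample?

Bytes per sample = 832,608,000 / (352,800 × 1,180 × 2) = 832,608,000 / 832,608,000 = 1.
Bit depth = 1 × 8 = 8 bits.

8 bits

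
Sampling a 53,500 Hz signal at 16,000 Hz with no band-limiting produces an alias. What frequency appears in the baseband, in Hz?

Nyquist = 16,000/2 = 8,000 Hz; 53,500 Hz exceeds it.
Alias = |53,500 − 3×16,000| = |53,500 − 48,000| = 5,500 Hz.

5,500 Hz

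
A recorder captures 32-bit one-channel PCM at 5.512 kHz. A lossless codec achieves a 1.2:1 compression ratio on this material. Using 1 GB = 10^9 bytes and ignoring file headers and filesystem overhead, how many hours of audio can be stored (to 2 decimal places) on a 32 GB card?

Uncompressed byte rate = 5,512 × 4 × 1 = 22,048 bytes/s.
After 1.2:1 compression, effective rate ≈ 18373.33 bytes/s.
Capacity = 32 × 1,000,000,000 = 32,000,000,000 bytes.
32,000,000,000 / effective rate ≈ 1741654.57 s → 483.79 hours.

483.79 hours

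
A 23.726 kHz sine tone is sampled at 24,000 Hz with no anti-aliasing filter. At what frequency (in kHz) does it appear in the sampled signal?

0.274 kHz

Nyquist = 24,000/2 = 12,000 Hz; 23,726 Hz exceeds it.
Alias = |23,726 − 1×24,000| = |23,726 − 24,000| = 274 Hz = 0.274 kHz.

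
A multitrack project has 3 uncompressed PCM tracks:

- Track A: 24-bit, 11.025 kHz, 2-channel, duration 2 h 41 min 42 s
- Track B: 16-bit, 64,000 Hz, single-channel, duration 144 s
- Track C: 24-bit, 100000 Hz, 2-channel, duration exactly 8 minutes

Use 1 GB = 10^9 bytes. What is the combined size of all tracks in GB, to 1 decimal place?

0.9 GB

Track A: 2 h 41 min 42 s = 9,702 s; 11,025 × 9,702 × 3 × 2 = 641,787,300 bytes.
Track B: 64,000 × 144 × 2 × 1 = 18,432,000 bytes.
Track C: exactly 8 minutes = 480 s; 100,000 × 480 × 3 × 2 = 288,000,000 bytes.
Total = 948,219,300 bytes = 0.9 GB.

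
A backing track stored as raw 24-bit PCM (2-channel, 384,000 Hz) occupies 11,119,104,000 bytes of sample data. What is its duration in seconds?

Byte rate = 384,000 × 3 × 2 = 2,304,000 bytes/s.
Duration = 11,119,104,000 / 2,304,000 = 4,826 s.

4,826 seconds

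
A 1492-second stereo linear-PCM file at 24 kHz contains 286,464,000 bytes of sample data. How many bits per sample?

Bytes per sample = 286,464,000 / (24,000 × 1,492 × 2) = 286,464,000 / 71,616,000 = 4.
Bit depth = 4 × 8 = 32 bits.

32 bits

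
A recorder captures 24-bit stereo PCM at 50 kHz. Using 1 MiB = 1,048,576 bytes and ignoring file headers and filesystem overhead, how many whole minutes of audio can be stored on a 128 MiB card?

7 minutes

Uncompressed byte rate = 50,000 × 3 × 2 = 300,000 bytes/s.
Capacity = 128 × 1,048,576 = 134,217,728 bytes.
134,217,728 / 300,000 ≈ 447.39 s → 7 minutes.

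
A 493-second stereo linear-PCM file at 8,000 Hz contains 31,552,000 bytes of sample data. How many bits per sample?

Bytes per sample = 31,552,000 / (8,000 × 493 × 2) = 31,552,000 / 7,888,000 = 4.
Bit depth = 4 × 8 = 32 bits.

32 bits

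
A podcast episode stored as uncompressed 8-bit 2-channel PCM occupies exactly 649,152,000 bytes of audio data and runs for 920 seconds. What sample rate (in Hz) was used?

352,800 Hz

Bytes = sample_rate × seconds × bytes_per_sample × channels.
sample_rate = 649,152,000 / (920 × 1 × 2) = 649,152,000 / 1,840 = 352,800 Hz.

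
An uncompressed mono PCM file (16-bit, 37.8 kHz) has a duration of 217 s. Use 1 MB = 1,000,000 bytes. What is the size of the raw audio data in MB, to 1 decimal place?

16.4 MB

Bytes = 37,800 samples/s × 217 s × 2 bytes/sample × 1 ch = 16,405,200 bytes.
16,405,200 / 1,000,000 = 16.4 MB.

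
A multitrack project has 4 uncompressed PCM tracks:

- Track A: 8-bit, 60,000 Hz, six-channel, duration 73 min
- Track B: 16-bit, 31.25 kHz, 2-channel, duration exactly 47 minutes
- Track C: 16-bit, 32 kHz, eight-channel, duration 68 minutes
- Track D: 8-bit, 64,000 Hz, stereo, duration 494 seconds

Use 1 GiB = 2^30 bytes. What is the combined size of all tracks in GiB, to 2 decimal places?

Track A: 73 min = 4,380 s; 60,000 × 4,380 × 1 × 6 = 1,576,800,000 bytes.
Track B: exactly 47 minutes = 2,820 s; 31,250 × 2,820 × 2 × 2 = 352,500,000 bytes.
Track C: 68 minutes = 4,080 s; 32,000 × 4,080 × 2 × 8 = 2,088,960,000 bytes.
Track D: 64,000 × 494 × 1 × 2 = 63,232,000 bytes.
Total = 4,081,492,000 bytes = 3.80 GiB.

3.80 GiB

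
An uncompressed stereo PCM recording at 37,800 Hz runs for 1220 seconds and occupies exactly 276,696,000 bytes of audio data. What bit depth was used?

Bytes per sample = 276,696,000 / (37,800 × 1,220 × 2) = 276,696,000 / 92,232,000 = 3.
Bit depth = 3 × 8 = 24 bits.

24 bits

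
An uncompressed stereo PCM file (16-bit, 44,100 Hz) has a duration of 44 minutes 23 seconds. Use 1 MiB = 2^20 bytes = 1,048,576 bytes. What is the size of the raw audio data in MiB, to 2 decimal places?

447.99 MiB

Duration = 44 minutes 23 seconds = 2,663 s.
Bytes = 44,100 samples/s × 2,663 s × 2 bytes/sample × 2 ch = 469,753,200 bytes.
469,753,200 / 1,048,576 = 447.99 MiB.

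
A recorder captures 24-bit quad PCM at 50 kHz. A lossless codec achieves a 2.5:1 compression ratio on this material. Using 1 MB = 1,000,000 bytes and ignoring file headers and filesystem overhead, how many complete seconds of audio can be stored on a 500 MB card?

2,083 seconds

Uncompressed byte rate = 50,000 × 3 × 4 = 600,000 bytes/s.
After 2.5:1 compression, effective rate ≈ 240000 bytes/s.
Capacity = 500 × 1,000,000 = 500,000,000 bytes.
500,000,000 / effective rate ≈ 2083.33 s → 2,083 seconds.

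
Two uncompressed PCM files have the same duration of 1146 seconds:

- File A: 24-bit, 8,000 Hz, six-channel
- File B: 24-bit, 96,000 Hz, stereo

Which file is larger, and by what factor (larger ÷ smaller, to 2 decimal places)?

File A: 8,000 × 3 × 6 = 144,000 bytes/s.
File B: 96,000 × 3 × 2 = 576,000 bytes/s.
File B is larger; ratio = 660,096,000 / 165,024,000 = 4.00.

File B, by a factor of 4.00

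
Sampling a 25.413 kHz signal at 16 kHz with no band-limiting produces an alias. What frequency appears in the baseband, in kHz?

Nyquist = 16,000/2 = 8,000 Hz; 25,413 Hz exceeds it.
Alias = |25,413 − 2×16,000| = |25,413 − 32,000| = 6,587 Hz = 6.587 kHz.

6.587 kHz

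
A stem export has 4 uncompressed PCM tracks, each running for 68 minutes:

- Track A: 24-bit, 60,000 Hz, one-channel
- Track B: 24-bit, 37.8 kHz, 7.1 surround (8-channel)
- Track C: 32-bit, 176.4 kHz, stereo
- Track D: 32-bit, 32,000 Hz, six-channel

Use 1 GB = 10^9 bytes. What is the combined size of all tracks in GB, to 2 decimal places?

68 minutes = 4,080 s.
Track A: 60,000 × 4,080 × 3 × 1 = 734,400,000 bytes.
Track B: 37,800 × 4,080 × 3 × 8 = 3,701,376,000 bytes.
Track C: 176,400 × 4,080 × 4 × 2 = 5,757,696,000 bytes.
Track D: 32,000 × 4,080 × 4 × 6 = 3,133,440,000 bytes.
Total = 13,326,912,000 bytes = 13.33 GB.

13.33 GB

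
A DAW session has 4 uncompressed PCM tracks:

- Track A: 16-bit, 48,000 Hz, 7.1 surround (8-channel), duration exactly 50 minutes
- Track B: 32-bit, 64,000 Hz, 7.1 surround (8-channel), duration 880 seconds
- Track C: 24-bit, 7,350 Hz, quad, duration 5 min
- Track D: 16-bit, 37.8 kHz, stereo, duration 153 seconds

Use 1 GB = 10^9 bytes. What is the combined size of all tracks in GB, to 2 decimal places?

Track A: exactly 50 minutes = 3,000 s; 48,000 × 3,000 × 2 × 8 = 2,304,000,000 bytes.
Track B: 64,000 × 880 × 4 × 8 = 1,802,240,000 bytes.
Track C: 5 min = 300 s; 7,350 × 300 × 3 × 4 = 26,460,000 bytes.
Track D: 37,800 × 153 × 2 × 2 = 23,133,600 bytes.
Total = 4,155,833,600 bytes = 4.16 GB.

4.16 GB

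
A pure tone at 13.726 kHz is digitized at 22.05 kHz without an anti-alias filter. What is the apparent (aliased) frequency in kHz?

8.324 kHz

Nyquist = 22,050/2 = 11,025 Hz; 13,726 Hz exceeds it.
Alias = |13,726 − 1×22,050| = |13,726 − 22,050| = 8,324 Hz = 8.324 kHz.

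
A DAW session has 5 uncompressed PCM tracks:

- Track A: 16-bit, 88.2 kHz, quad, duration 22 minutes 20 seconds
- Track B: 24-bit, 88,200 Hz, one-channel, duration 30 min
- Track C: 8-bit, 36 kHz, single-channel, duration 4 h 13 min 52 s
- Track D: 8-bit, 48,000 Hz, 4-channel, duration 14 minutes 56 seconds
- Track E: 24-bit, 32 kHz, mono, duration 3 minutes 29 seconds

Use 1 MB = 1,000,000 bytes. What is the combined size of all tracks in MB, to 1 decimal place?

Track A: 22 minutes 20 seconds = 1,340 s; 88,200 × 1,340 × 2 × 4 = 945,504,000 bytes.
Track B: 30 min = 1,800 s; 88,200 × 1,800 × 3 × 1 = 476,280,000 bytes.
Track C: 4 h 13 min 52 s = 15,232 s; 36,000 × 15,232 × 1 × 1 = 548,352,000 bytes.
Track D: 14 minutes 56 seconds = 896 s; 48,000 × 896 × 1 × 4 = 172,032,000 bytes.
Track E: 3 minutes 29 seconds = 209 s; 32,000 × 209 × 3 × 1 = 20,064,000 bytes.
Total = 2,162,232,000 bytes = 2162.2 MB.

2162.2 MB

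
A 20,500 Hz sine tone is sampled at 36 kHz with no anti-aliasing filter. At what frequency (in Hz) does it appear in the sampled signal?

15,500 Hz

Nyquist = 36,000/2 = 18,000 Hz; 20,500 Hz exceeds it.
Alias = |20,500 − 1×36,000| = |20,500 − 36,000| = 15,500 Hz.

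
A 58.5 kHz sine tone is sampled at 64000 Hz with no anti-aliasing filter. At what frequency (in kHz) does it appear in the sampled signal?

5.5 kHz

Nyquist = 64,000/2 = 32,000 Hz; 58,500 Hz exceeds it.
Alias = |58,500 − 1×64,000| = |58,500 − 64,000| = 5,500 Hz = 5.5 kHz.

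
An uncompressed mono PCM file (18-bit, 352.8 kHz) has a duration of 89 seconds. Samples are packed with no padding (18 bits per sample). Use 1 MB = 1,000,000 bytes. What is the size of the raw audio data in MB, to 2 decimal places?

70.65 MB

Bits = 352,800 × 89 × 18 × 1 = 565,185,600 bits = 70,648,200 bytes.
70,648,200 / 1,000,000 = 70.65 MB.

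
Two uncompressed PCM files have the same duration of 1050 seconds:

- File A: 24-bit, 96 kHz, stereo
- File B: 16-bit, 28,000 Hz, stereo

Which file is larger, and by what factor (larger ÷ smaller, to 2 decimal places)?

File A, by a factor of 5.14

File A: 96,000 × 3 × 2 = 576,000 bytes/s.
File B: 28,000 × 2 × 2 = 112,000 bytes/s.
File A is larger; ratio = 604,800,000 / 117,600,000 = 5.14.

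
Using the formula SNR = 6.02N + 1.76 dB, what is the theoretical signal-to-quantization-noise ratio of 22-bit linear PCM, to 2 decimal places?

134.20 dB

6.02 × 22 + 1.76 = 134.20 dB.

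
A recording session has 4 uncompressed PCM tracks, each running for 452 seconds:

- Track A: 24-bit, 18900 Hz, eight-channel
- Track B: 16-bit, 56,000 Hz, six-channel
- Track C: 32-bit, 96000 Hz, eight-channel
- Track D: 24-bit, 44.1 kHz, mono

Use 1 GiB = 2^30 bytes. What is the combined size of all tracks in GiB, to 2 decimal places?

Track A: 18,900 × 452 × 3 × 8 = 205,027,200 bytes.
Track B: 56,000 × 452 × 2 × 6 = 303,744,000 bytes.
Track C: 96,000 × 452 × 4 × 8 = 1,388,544,000 bytes.
Track D: 44,100 × 452 × 3 × 1 = 59,799,600 bytes.
Total = 1,957,114,800 bytes = 1.82 GiB.

1.82 GiB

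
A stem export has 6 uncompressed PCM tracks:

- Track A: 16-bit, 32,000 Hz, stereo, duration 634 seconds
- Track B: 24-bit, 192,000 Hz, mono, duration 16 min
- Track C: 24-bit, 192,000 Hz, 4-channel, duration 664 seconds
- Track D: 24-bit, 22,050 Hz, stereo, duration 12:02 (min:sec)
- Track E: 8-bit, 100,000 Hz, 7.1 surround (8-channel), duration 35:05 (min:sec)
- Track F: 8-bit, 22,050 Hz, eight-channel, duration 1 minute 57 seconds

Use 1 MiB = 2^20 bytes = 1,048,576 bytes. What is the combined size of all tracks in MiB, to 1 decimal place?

Track A: 32,000 × 634 × 2 × 2 = 81,152,000 bytes.
Track B: 16 min = 960 s; 192,000 × 960 × 3 × 1 = 552,960,000 bytes.
Track C: 192,000 × 664 × 3 × 4 = 1,529,856,000 bytes.
Track D: 12:02 (min:sec) = 722 s; 22,050 × 722 × 3 × 2 = 95,520,600 bytes.
Track E: 35:05 (min:sec) = 2,105 s; 100,000 × 2,105 × 1 × 8 = 1,684,000,000 bytes.
Track F: 1 minute 57 seconds = 117 s; 22,050 × 117 × 1 × 8 = 20,638,800 bytes.
Total = 3,964,127,400 bytes = 3780.5 MiB.

3780.5 MiB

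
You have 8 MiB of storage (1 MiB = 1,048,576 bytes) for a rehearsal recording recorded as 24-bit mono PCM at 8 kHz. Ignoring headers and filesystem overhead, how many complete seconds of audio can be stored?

349 seconds

Uncompressed byte rate = 8,000 × 3 × 1 = 24,000 bytes/s.
Capacity = 8 × 1,048,576 = 8,388,608 bytes.
8,388,608 / 24,000 ≈ 349.53 s → 349 seconds.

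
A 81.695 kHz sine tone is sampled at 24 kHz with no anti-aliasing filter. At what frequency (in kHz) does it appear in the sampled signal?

9.695 kHz

Nyquist = 24,000/2 = 12,000 Hz; 81,695 Hz exceeds it.
Alias = |81,695 − 3×24,000| = |81,695 − 72,000| = 9,695 Hz = 9.695 kHz.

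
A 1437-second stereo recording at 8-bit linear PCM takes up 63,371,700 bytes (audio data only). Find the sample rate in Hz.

22,050 Hz

Bytes = sample_rate × seconds × bytes_per_sample × channels.
sample_rate = 63,371,700 / (1,437 × 1 × 2) = 63,371,700 / 2,874 = 22,050 Hz.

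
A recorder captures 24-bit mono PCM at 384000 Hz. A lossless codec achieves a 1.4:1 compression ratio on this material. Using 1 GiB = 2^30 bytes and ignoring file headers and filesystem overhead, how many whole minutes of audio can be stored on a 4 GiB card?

86 minutes

Uncompressed byte rate = 384,000 × 3 × 1 = 1,152,000 bytes/s.
After 1.4:1 compression, effective rate ≈ 822857.14 bytes/s.
Capacity = 4 × 1,073,741,824 = 4,294,967,296 bytes.
4,294,967,296 / effective rate ≈ 5219.58 s → 86 minutes.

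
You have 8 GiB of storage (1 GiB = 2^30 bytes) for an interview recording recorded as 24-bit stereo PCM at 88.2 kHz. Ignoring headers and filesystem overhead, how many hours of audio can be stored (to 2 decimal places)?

Uncompressed byte rate = 88,200 × 3 × 2 = 529,200 bytes/s.
Capacity = 8 × 1,073,741,824 = 8,589,934,592 bytes.
8,589,934,592 / 529,200 ≈ 16231.92 s → 4.51 hours.

4.51 hours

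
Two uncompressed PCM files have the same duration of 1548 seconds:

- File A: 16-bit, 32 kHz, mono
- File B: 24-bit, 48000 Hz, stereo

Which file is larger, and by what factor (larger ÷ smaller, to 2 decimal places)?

File B, by a factor of 4.50

File A: 32,000 × 2 × 1 = 64,000 bytes/s.
File B: 48,000 × 3 × 2 = 288,000 bytes/s.
File B is larger; ratio = 445,824,000 / 99,072,000 = 4.50.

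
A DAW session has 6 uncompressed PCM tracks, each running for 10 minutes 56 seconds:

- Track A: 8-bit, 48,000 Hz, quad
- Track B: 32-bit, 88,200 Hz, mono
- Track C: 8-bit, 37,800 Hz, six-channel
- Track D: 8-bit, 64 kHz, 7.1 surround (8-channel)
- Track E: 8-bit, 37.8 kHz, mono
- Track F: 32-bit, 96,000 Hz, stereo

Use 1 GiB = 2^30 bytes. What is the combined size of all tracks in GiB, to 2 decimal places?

10 minutes 56 seconds = 656 s.
Track A: 48,000 × 656 × 1 × 4 = 125,952,000 bytes.
Track B: 88,200 × 656 × 4 × 1 = 231,436,800 bytes.
Track C: 37,800 × 656 × 1 × 6 = 148,780,800 bytes.
Track D: 64,000 × 656 × 1 × 8 = 335,872,000 bytes.
Track E: 37,800 × 656 × 1 × 1 = 24,796,800 bytes.
Track F: 96,000 × 656 × 4 × 2 = 503,808,000 bytes.
Total = 1,370,646,400 bytes = 1.28 GiB.

1.28 GiB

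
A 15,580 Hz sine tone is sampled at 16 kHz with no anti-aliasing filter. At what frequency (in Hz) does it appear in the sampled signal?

420 Hz

Nyquist = 16,000/2 = 8,000 Hz; 15,580 Hz exceeds it.
Alias = |15,580 − 1×16,000| = |15,580 − 16,000| = 420 Hz.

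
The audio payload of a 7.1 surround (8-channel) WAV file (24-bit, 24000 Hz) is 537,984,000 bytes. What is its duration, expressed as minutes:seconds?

Byte rate = 24,000 × 3 × 8 = 576,000 bytes/s.
Duration = 537,984,000 / 576,000 = 934 s.
934 s = 15:34.

15:34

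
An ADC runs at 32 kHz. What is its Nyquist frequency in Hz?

Nyquist frequency = sample rate / 2 = 32,000 / 2 = 16,000 Hz.

16,000 Hz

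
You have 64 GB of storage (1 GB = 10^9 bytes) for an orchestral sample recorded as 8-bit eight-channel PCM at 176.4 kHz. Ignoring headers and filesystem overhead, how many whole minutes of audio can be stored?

Uncompressed byte rate = 176,400 × 1 × 8 = 1,411,200 bytes/s.
Capacity = 64 × 1,000,000,000 = 64,000,000,000 bytes.
64,000,000,000 / 1,411,200 ≈ 45351.47 s → 755 minutes.

755 minutes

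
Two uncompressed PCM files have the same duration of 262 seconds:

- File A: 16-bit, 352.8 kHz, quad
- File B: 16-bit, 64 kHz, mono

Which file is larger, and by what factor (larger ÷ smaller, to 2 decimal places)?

File A, by a factor of 22.05

File A: 352,800 × 2 × 4 = 2,822,400 bytes/s.
File B: 64,000 × 2 × 1 = 128,000 bytes/s.
File A is larger; ratio = 739,468,800 / 33,536,000 = 22.05.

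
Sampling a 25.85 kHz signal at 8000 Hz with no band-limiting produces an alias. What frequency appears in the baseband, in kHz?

Nyquist = 8,000/2 = 4,000 Hz; 25,850 Hz exceeds it.
Alias = |25,850 − 3×8,000| = |25,850 − 24,000| = 1,850 Hz = 1.85 kHz.

1.85 kHz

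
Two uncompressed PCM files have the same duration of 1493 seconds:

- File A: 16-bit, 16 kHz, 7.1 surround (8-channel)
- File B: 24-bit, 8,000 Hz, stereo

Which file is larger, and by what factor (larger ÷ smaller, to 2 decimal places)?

File A, by a factor of 5.33

File A: 16,000 × 2 × 8 = 256,000 bytes/s.
File B: 8,000 × 3 × 2 = 48,000 bytes/s.
File A is larger; ratio = 382,208,000 / 71,664,000 = 5.33.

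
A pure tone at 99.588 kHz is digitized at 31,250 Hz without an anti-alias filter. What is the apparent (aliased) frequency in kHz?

Nyquist = 31,250/2 = 15,625 Hz; 99,588 Hz exceeds it.
Alias = |99,588 − 3×31,250| = |99,588 − 93,750| = 5,838 Hz = 5.838 kHz.

5.838 kHz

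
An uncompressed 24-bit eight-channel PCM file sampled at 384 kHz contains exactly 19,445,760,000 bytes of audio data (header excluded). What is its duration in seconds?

2,110 seconds

Byte rate = 384,000 × 3 × 8 = 9,216,000 bytes/s.
Duration = 19,445,760,000 / 9,216,000 = 2,110 s.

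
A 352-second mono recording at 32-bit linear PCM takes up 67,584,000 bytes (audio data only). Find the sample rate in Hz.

Bytes = sample_rate × seconds × bytes_per_sample × channels.
sample_rate = 67,584,000 / (352 × 4 × 1) = 67,584,000 / 1,408 = 48,000 Hz.

48,000 Hz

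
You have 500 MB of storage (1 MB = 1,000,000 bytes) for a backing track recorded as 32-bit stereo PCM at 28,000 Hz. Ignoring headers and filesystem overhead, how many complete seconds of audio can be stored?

2,232 seconds

Uncompressed byte rate = 28,000 × 4 × 2 = 224,000 bytes/s.
Capacity = 500 × 1,000,000 = 500,000,000 bytes.
500,000,000 / 224,000 ≈ 2232.14 s → 2,232 seconds.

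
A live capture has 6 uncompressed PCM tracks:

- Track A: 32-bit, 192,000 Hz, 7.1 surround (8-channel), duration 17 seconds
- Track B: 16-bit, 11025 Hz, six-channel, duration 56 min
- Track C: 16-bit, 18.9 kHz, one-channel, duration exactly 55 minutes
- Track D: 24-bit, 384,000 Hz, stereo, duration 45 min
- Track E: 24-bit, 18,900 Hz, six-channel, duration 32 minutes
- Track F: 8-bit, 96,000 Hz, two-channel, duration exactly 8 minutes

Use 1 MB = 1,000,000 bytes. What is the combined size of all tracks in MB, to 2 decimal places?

7639.86 MB

Track A: 192,000 × 17 × 4 × 8 = 104,448,000 bytes.
Track B: 56 min = 3,360 s; 11,025 × 3,360 × 2 × 6 = 444,528,000 bytes.
Track C: exactly 55 minutes = 3,300 s; 18,900 × 3,300 × 2 × 1 = 124,740,000 bytes.
Track D: 45 min = 2,700 s; 384,000 × 2,700 × 3 × 2 = 6,220,800,000 bytes.
Track E: 32 minutes = 1,920 s; 18,900 × 1,920 × 3 × 6 = 653,184,000 bytes.
Track F: exactly 8 minutes = 480 s; 96,000 × 480 × 1 × 2 = 92,160,000 bytes.
Total = 7,639,860,000 bytes = 7639.86 MB.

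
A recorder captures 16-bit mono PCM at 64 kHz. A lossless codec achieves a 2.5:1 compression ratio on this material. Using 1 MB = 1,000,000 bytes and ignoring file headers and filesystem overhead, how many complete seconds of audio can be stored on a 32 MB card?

Uncompressed byte rate = 64,000 × 2 × 1 = 128,000 bytes/s.
After 2.5:1 compression, effective rate ≈ 51200 bytes/s.
Capacity = 32 × 1,000,000 = 32,000,000 bytes.
32,000,000 / effective rate ≈ 625 s → 625 seconds.

625 seconds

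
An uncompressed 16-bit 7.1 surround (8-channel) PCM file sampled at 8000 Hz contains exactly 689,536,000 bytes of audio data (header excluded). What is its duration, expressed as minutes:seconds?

89:47

Byte rate = 8,000 × 2 × 8 = 128,000 bytes/s.
Duration = 689,536,000 / 128,000 = 5,387 s.
5,387 s = 89:47.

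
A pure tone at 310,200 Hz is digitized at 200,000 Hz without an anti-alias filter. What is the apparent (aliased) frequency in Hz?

89,800 Hz

Nyquist = 200,000/2 = 100,000 Hz; 310,200 Hz exceeds it.
Alias = |310,200 − 2×200,000| = |310,200 − 400,000| = 89,800 Hz.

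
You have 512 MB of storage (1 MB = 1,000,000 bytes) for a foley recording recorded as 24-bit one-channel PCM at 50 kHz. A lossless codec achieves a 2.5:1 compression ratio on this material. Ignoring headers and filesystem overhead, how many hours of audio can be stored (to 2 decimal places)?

2.37 hours

Uncompressed byte rate = 50,000 × 3 × 1 = 150,000 bytes/s.
After 2.5:1 compression, effective rate ≈ 60000 bytes/s.
Capacity = 512 × 1,000,000 = 512,000,000 bytes.
512,000,000 / effective rate ≈ 8533.33 s → 2.37 hours.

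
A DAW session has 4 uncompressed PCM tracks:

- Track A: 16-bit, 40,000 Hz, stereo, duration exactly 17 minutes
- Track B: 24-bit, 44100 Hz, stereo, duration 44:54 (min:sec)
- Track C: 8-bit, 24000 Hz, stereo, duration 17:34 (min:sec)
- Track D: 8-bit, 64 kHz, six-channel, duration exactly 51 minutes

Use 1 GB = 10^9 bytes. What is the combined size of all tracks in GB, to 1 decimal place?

2.1 GB

Track A: exactly 17 minutes = 1,020 s; 40,000 × 1,020 × 2 × 2 = 163,200,000 bytes.
Track B: 44:54 (min:sec) = 2,694 s; 44,100 × 2,694 × 3 × 2 = 712,832,400 bytes.
Track C: 17:34 (min:sec) = 1,054 s; 24,000 × 1,054 × 1 × 2 = 50,592,000 bytes.
Track D: exactly 51 minutes = 3,060 s; 64,000 × 3,060 × 1 × 6 = 1,175,040,000 bytes.
Total = 2,101,664,400 bytes = 2.1 GB.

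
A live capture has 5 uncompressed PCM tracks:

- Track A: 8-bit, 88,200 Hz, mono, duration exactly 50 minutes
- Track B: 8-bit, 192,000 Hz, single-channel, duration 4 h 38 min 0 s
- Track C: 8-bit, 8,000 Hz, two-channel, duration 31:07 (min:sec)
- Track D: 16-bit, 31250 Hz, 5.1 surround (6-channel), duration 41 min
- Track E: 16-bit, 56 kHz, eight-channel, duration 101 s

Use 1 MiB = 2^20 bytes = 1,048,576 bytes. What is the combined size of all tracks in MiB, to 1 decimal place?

4301.1 MiB

Track A: exactly 50 minutes = 3,000 s; 88,200 × 3,000 × 1 × 1 = 264,600,000 bytes.
Track B: 4 h 38 min 0 s = 16,680 s; 192,000 × 16,680 × 1 × 1 = 3,202,560,000 bytes.
Track C: 31:07 (min:sec) = 1,867 s; 8,000 × 1,867 × 1 × 2 = 29,872,000 bytes.
Track D: 41 min = 2,460 s; 31,250 × 2,460 × 2 × 6 = 922,500,000 bytes.
Track E: 56,000 × 101 × 2 × 8 = 90,496,000 bytes.
Total = 4,510,028,000 bytes = 4301.1 MiB.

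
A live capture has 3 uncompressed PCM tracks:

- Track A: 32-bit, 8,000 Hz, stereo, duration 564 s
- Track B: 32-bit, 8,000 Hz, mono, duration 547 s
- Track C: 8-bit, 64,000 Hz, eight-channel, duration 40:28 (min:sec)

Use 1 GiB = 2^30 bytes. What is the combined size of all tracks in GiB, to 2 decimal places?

Track A: 8,000 × 564 × 4 × 2 = 36,096,000 bytes.
Track B: 8,000 × 547 × 4 × 1 = 17,504,000 bytes.
Track C: 40:28 (min:sec) = 2,428 s; 64,000 × 2,428 × 1 × 8 = 1,243,136,000 bytes.
Total = 1,296,736,000 bytes = 1.21 GiB.

1.21 GiB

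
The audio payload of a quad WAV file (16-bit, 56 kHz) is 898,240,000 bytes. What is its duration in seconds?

2,005 seconds

Byte rate = 56,000 × 2 × 4 = 448,000 bytes/s.
Duration = 898,240,000 / 448,000 = 2,005 s.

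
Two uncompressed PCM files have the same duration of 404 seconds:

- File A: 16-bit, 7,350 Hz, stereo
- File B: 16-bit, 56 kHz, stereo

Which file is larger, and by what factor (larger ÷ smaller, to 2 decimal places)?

File A: 7,350 × 2 × 2 = 29,400 bytes/s.
File B: 56,000 × 2 × 2 = 224,000 bytes/s.
File B is larger; ratio = 90,496,000 / 11,877,600 = 7.62.

File B, by a factor of 7.62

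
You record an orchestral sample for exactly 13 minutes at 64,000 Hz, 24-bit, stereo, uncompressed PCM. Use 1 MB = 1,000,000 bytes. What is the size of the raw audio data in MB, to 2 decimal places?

Duration = exactly 13 minutes = 780 s.
Bytes = 64,000 samples/s × 780 s × 3 bytes/sample × 2 ch = 299,520,000 bytes.
299,520,000 / 1,000,000 = 299.52 MB.

299.52 MB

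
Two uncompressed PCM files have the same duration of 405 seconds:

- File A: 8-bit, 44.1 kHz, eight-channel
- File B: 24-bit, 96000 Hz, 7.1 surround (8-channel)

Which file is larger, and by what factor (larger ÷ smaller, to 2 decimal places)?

File B, by a factor of 6.53

File A: 44,100 × 1 × 8 = 352,800 bytes/s.
File B: 96,000 × 3 × 8 = 2,304,000 bytes/s.
File B is larger; ratio = 933,120,000 / 142,884,000 = 6.53.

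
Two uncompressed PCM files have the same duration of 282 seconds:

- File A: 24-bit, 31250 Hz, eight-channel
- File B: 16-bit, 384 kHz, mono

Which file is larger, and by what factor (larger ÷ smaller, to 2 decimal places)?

File B, by a factor of 1.02

File A: 31,250 × 3 × 8 = 750,000 bytes/s.
File B: 384,000 × 2 × 1 = 768,000 bytes/s.
File B is larger; ratio = 216,576,000 / 211,500,000 = 1.02.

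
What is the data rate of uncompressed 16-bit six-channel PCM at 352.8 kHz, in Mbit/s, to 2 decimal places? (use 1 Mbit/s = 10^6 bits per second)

33.87 Mbit/s

Bit rate = 352,800 × 16 × 6 = 33,868,800 bits/s.
= 33.87 Mbit/s.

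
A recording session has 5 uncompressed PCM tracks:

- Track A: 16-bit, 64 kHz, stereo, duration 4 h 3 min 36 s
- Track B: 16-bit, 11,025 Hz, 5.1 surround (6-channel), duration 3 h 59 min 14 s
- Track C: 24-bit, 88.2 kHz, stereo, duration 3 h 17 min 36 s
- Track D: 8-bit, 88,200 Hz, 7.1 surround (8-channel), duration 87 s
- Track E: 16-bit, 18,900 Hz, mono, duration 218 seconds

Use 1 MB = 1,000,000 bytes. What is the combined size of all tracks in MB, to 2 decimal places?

Track A: 4 h 3 min 36 s = 14,616 s; 64,000 × 14,616 × 2 × 2 = 3,741,696,000 bytes.
Track B: 3 h 59 min 14 s = 14,354 s; 11,025 × 14,354 × 2 × 6 = 1,899,034,200 bytes.
Track C: 3 h 17 min 36 s = 11,856 s; 88,200 × 11,856 × 3 × 2 = 6,274,195,200 bytes.
Track D: 88,200 × 87 × 1 × 8 = 61,387,200 bytes.
Track E: 18,900 × 218 × 2 × 1 = 8,240,400 bytes.
Total = 11,984,553,000 bytes = 11984.55 MB.

11984.55 MB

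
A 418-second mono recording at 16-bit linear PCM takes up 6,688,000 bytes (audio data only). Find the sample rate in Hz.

Bytes = sample_rate × seconds × bytes_per_sample × channels.
sample_rate = 6,688,000 / (418 × 2 × 1) = 6,688,000 / 836 = 8,000 Hz.

8,000 Hz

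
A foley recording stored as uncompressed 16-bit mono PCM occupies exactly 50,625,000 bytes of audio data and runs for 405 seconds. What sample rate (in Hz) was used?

Bytes = sample_rate × seconds × bytes_per_sample × channels.
sample_rate = 50,625,000 / (405 × 2 × 1) = 50,625,000 / 810 = 62,500 Hz.

62,500 Hz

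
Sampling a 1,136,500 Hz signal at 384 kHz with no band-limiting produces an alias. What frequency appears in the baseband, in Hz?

15,500 Hz

Nyquist = 384,000/2 = 192,000 Hz; 1,136,500 Hz exceeds it.
Alias = |1,136,500 − 3×384,000| = |1,136,500 − 1,152,000| = 15,500 Hz.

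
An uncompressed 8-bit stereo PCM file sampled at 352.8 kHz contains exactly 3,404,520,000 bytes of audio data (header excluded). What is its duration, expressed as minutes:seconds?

80:25

Byte rate = 352,800 × 1 × 2 = 705,600 bytes/s.
Duration = 3,404,520,000 / 705,600 = 4,825 s.
4,825 s = 80:25.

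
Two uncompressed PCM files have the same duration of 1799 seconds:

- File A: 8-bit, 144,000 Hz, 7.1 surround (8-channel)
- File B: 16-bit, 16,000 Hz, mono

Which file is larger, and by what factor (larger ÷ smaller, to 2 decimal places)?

File A, by a factor of 36.00

File A: 144,000 × 1 × 8 = 1,152,000 bytes/s.
File B: 16,000 × 2 × 1 = 32,000 bytes/s.
File A is larger; ratio = 2,072,448,000 / 57,568,000 = 36.00.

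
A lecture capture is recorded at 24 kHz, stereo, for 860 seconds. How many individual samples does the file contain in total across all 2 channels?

24,000 × 860 s × 2 ch = 41,280,000 samples.

41,280,000 samples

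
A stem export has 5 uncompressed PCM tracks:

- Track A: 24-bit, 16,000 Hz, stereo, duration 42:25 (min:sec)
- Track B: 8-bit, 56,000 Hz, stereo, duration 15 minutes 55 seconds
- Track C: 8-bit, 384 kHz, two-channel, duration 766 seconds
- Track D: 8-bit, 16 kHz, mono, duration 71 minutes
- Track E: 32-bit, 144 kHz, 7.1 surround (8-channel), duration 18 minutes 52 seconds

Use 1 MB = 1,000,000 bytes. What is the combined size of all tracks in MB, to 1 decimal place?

6224.0 MB

Track A: 42:25 (min:sec) = 2,545 s; 16,000 × 2,545 × 3 × 2 = 244,320,000 bytes.
Track B: 15 minutes 55 seconds = 955 s; 56,000 × 955 × 1 × 2 = 106,960,000 bytes.
Track C: 384,000 × 766 × 1 × 2 = 588,288,000 bytes.
Track D: 71 minutes = 4,260 s; 16,000 × 4,260 × 1 × 1 = 68,160,000 bytes.
Track E: 18 minutes 52 seconds = 1,132 s; 144,000 × 1,132 × 4 × 8 = 5,216,256,000 bytes.
Total = 6,223,984,000 bytes = 6224.0 MB.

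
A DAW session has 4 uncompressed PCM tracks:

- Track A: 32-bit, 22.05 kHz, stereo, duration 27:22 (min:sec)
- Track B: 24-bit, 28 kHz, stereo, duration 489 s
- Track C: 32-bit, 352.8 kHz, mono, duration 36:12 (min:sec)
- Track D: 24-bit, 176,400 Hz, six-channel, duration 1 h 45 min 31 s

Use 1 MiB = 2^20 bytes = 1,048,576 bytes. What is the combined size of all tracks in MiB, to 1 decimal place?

22448.7 MiB

Track A: 27:22 (min:sec) = 1,642 s; 22,050 × 1,642 × 4 × 2 = 289,648,800 bytes.
Track B: 28,000 × 489 × 3 × 2 = 82,152,000 bytes.
Track C: 36:12 (min:sec) = 2,172 s; 352,800 × 2,172 × 4 × 1 = 3,065,126,400 bytes.
Track D: 1 h 45 min 31 s = 6,331 s; 176,400 × 6,331 × 3 × 6 = 20,102,191,200 bytes.
Total = 23,539,118,400 bytes = 22448.7 MiB.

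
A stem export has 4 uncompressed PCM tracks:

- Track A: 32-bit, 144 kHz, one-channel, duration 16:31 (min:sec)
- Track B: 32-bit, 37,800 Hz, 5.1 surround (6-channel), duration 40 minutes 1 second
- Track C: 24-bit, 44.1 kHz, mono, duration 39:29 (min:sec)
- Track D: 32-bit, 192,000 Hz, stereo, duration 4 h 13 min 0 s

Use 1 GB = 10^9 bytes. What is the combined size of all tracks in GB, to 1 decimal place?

26.4 GB

Track A: 16:31 (min:sec) = 991 s; 144,000 × 991 × 4 × 1 = 570,816,000 bytes.
Track B: 40 minutes 1 second = 2,401 s; 37,800 × 2,401 × 4 × 6 = 2,178,187,200 bytes.
Track C: 39:29 (min:sec) = 2,369 s; 44,100 × 2,369 × 3 × 1 = 313,418,700 bytes.
Track D: 4 h 13 min 0 s = 15,180 s; 192,000 × 15,180 × 4 × 2 = 23,316,480,000 bytes.
Total = 26,378,901,900 bytes = 26.4 GB.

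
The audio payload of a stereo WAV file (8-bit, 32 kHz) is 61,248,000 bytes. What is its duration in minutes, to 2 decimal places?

Byte rate = 32,000 × 1 × 2 = 64,000 bytes/s.
Duration = 61,248,000 / 64,000 = 957 s.
957 s / 60 = 15.95 minutes.

15.95 minutes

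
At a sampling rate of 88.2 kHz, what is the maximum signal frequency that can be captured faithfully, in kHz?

Nyquist frequency = sample rate / 2 = 88,200 / 2 = 44.1 kHz.

44.1 kHz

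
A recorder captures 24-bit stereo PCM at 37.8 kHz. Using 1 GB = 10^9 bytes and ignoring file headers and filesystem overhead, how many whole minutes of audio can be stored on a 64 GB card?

Uncompressed byte rate = 37,800 × 3 × 2 = 226,800 bytes/s.
Capacity = 64 × 1,000,000,000 = 64,000,000,000 bytes.
64,000,000,000 / 226,800 ≈ 282186.95 s → 4,703 minutes.

4,703 minutes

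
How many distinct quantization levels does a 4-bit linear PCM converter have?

2^4 = 16.

16 levels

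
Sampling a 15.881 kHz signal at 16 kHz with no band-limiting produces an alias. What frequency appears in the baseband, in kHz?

Nyquist = 16,000/2 = 8,000 Hz; 15,881 Hz exceeds it.
Alias = |15,881 − 1×16,000| = |15,881 − 16,000| = 119 Hz = 0.119 kHz.

0.119 kHz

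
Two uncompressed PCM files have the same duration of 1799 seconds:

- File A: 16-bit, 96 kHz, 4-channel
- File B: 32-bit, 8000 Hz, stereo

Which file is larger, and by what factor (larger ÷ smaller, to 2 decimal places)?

File A: 96,000 × 2 × 4 = 768,000 bytes/s.
File B: 8,000 × 4 × 2 = 64,000 bytes/s.
File A is larger; ratio = 1,381,632,000 / 115,136,000 = 12.00.

File A, by a factor of 12.00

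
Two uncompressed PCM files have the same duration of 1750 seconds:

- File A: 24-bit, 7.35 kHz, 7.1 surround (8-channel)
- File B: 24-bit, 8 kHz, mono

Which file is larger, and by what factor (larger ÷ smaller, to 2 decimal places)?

File A, by a factor of 7.35

File A: 7,350 × 3 × 8 = 176,400 bytes/s.
File B: 8,000 × 3 × 1 = 24,000 bytes/s.
File A is larger; ratio = 308,700,000 / 42,000,000 = 7.35.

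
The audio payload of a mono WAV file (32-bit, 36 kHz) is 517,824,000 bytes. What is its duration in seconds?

3,596 seconds

Byte rate = 36,000 × 4 × 1 = 144,000 bytes/s.
Duration = 517,824,000 / 144,000 = 3,596 s.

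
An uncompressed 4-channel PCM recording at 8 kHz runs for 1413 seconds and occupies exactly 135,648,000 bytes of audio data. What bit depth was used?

24 bits

Bytes per sample = 135,648,000 / (8,000 × 1,413 × 4) = 135,648,000 / 45,216,000 = 3.
Bit depth = 3 × 8 = 24 bits.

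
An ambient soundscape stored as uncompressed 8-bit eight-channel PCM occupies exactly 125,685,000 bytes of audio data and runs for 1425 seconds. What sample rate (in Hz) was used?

11,025 Hz

Bytes = sample_rate × seconds × bytes_per_sample × channels.
sample_rate = 125,685,000 / (1,425 × 1 × 8) = 125,685,000 / 11,400 = 11,025 Hz.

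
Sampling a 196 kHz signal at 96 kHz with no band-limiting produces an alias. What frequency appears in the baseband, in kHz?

4 kHz

Nyquist = 96,000/2 = 48,000 Hz; 196,000 Hz exceeds it.
Alias = |196,000 − 2×96,000| = |196,000 − 192,000| = 4,000 Hz = 4 kHz.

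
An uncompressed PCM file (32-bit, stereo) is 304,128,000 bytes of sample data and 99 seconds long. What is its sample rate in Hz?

384,000 Hz

Bytes = sample_rate × seconds × bytes_per_sample × channels.
sample_rate = 304,128,000 / (99 × 4 × 2) = 304,128,000 / 792 = 384,000 Hz.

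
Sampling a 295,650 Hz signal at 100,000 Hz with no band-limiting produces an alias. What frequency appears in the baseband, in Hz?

Nyquist = 100,000/2 = 50,000 Hz; 295,650 Hz exceeds it.
Alias = |295,650 − 3×100,000| = |295,650 − 300,000| = 4,350 Hz.

4,350 Hz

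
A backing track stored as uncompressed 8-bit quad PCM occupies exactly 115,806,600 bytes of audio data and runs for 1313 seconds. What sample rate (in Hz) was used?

Bytes = sample_rate × seconds × bytes_per_sample × channels.
sample_rate = 115,806,600 / (1,313 × 1 × 4) = 115,806,600 / 5,252 = 22,050 Hz.

22,050 Hz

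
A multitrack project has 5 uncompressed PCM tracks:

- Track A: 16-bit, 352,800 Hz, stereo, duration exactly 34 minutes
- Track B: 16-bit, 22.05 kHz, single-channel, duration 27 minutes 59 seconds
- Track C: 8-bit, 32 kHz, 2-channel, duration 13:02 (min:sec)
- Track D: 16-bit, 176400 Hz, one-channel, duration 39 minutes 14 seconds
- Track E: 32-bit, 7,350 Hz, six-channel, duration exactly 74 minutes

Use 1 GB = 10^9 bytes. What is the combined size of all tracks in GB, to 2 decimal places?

Track A: exactly 34 minutes = 2,040 s; 352,800 × 2,040 × 2 × 2 = 2,878,848,000 bytes.
Track B: 27 minutes 59 seconds = 1,679 s; 22,050 × 1,679 × 2 × 1 = 74,043,900 bytes.
Track C: 13:02 (min:sec) = 782 s; 32,000 × 782 × 1 × 2 = 50,048,000 bytes.
Track D: 39 minutes 14 seconds = 2,354 s; 176,400 × 2,354 × 2 × 1 = 830,491,200 bytes.
Track E: exactly 74 minutes = 4,440 s; 7,350 × 4,440 × 4 × 6 = 783,216,000 bytes.
Total = 4,616,647,100 bytes = 4.62 GB.

4.62 GB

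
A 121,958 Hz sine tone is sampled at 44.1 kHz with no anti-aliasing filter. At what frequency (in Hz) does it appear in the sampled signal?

Nyquist = 44,100/2 = 22,050 Hz; 121,958 Hz exceeds it.
Alias = |121,958 − 3×44,100| = |121,958 − 132,300| = 10,342 Hz.

10,342 Hz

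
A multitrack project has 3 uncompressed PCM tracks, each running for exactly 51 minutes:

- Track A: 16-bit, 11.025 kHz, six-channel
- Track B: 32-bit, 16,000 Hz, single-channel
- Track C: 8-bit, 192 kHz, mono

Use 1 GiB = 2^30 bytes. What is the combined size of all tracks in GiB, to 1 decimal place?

exactly 51 minutes = 3,060 s.
Track A: 11,025 × 3,060 × 2 × 6 = 404,838,000 bytes.
Track B: 16,000 × 3,060 × 4 × 1 = 195,840,000 bytes.
Track C: 192,000 × 3,060 × 1 × 1 = 587,520,000 bytes.
Total = 1,188,198,000 bytes = 1.1 GiB.

1.1 GiB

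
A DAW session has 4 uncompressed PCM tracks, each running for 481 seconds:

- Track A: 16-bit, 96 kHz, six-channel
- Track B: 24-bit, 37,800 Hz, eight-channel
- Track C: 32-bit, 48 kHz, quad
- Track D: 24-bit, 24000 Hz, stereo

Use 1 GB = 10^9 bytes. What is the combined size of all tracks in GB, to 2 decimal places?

Track A: 96,000 × 481 × 2 × 6 = 554,112,000 bytes.
Track B: 37,800 × 481 × 3 × 8 = 436,363,200 bytes.
Track C: 48,000 × 481 × 4 × 4 = 369,408,000 bytes.
Track D: 24,000 × 481 × 3 × 2 = 69,264,000 bytes.
Total = 1,429,147,200 bytes = 1.43 GB.

1.43 GB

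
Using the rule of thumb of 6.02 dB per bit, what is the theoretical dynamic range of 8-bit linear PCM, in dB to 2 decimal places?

8 × 6.02 = 48.16 dB.

48.16 dB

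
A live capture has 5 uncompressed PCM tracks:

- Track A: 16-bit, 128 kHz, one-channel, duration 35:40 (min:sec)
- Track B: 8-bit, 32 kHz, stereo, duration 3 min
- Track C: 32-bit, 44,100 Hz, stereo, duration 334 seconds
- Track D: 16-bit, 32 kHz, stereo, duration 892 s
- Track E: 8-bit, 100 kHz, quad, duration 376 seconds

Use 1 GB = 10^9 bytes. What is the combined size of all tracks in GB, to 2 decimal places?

Track A: 35:40 (min:sec) = 2,140 s; 128,000 × 2,140 × 2 × 1 = 547,840,000 bytes.
Track B: 3 min = 180 s; 32,000 × 180 × 1 × 2 = 11,520,000 bytes.
Track C: 44,100 × 334 × 4 × 2 = 117,835,200 bytes.
Track D: 32,000 × 892 × 2 × 2 = 114,176,000 bytes.
Track E: 100,000 × 376 × 1 × 4 = 150,400,000 bytes.
Total = 941,771,200 bytes = 0.94 GB.

0.94 GB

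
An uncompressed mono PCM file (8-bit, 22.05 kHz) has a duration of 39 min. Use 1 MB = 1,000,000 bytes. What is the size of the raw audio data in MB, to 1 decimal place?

Duration = 39 min = 2,340 s.
Bytes = 22,050 samples/s × 2,340 s × 1 bytes/sample × 1 ch = 51,597,000 bytes.
51,597,000 / 1,000,000 = 51.6 MB.

51.6 MB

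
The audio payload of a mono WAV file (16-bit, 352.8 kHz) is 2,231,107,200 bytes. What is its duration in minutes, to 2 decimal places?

52.70 minutes

Byte rate = 352,800 × 2 × 1 = 705,600 bytes/s.
Duration = 2,231,107,200 / 705,600 = 3,162 s.
3,162 s / 60 = 52.70 minutes.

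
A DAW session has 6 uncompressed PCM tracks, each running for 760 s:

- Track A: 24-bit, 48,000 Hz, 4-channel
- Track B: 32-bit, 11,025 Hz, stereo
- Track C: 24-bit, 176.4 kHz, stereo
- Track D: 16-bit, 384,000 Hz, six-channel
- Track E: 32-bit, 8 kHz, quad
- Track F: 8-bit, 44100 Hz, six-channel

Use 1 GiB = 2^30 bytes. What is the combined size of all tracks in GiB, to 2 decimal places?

4.76 GiB

Track A: 48,000 × 760 × 3 × 4 = 437,760,000 bytes.
Track B: 11,025 × 760 × 4 × 2 = 67,032,000 bytes.
Track C: 176,400 × 760 × 3 × 2 = 804,384,000 bytes.
Track D: 384,000 × 760 × 2 × 6 = 3,502,080,000 bytes.
Track E: 8,000 × 760 × 4 × 4 = 97,280,000 bytes.
Track F: 44,100 × 760 × 1 × 6 = 201,096,000 bytes.
Total = 5,109,632,000 bytes = 4.76 GiB.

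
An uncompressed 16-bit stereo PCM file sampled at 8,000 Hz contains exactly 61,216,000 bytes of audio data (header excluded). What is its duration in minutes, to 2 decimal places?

Byte rate = 8,000 × 2 × 2 = 32,000 bytes/s.
Duration = 61,216,000 / 32,000 = 1,913 s.
1,913 s / 60 = 31.88 minutes.

31.88 minutes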